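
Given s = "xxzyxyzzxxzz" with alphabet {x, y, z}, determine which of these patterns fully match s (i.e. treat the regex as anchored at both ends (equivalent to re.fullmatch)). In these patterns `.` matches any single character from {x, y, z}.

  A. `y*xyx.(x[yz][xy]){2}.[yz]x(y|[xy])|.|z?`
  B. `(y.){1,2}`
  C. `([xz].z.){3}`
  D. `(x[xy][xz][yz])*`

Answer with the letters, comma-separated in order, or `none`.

A → no match
B → no match — must start with "y"
C → match
D → match

C, D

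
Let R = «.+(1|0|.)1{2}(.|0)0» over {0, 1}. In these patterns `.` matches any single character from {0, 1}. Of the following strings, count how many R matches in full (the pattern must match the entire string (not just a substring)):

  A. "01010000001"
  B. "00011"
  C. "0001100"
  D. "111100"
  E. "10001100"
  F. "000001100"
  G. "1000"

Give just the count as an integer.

A. "01010000001" → no match — must end with "0"
B. "00011" → no match — must end with "0"
C. "0001100" → match
D. "111100" → match
E. "10001100" → match
F. "000001100" → match
G. "1000" → no match
Total matched: 4

4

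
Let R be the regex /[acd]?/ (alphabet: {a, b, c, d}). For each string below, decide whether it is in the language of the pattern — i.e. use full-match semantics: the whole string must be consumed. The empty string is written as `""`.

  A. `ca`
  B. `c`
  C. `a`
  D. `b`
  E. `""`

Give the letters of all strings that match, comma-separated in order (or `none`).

A. `ca` → no match
B. `c` → match
C. `a` → match
D. `b` → no match
E. `""` → match

B, C, E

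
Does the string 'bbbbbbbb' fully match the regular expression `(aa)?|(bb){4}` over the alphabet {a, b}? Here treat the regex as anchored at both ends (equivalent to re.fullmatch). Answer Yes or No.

Yes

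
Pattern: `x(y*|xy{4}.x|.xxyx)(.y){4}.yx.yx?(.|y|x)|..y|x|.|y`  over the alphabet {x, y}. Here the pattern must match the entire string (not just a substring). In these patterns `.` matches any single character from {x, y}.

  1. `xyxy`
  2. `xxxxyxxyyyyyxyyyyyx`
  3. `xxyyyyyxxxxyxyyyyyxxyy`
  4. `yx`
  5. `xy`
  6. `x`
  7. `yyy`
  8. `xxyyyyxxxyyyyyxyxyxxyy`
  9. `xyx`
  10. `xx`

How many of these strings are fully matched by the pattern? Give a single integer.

3

1 → no match
2 → no match
3 → no match
4 → no match
5 → no match
6 → match
7 → match
8 → match
9 → no match
10 → no match
Total matched: 3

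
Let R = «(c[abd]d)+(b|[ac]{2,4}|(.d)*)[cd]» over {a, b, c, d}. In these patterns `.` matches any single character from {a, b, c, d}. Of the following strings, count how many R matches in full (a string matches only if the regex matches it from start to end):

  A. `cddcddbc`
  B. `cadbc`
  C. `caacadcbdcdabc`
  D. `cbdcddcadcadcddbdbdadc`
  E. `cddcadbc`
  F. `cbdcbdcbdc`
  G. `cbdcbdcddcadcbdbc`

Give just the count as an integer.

A → match
B → match
C → no match
D → match
E → match
F → match
G → match
Total matched: 6

6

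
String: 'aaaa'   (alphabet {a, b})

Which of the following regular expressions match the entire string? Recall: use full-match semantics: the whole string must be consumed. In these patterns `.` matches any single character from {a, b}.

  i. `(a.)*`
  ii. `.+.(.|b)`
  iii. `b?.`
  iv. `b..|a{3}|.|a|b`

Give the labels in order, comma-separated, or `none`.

i → match
ii → match
iii → no match
iv → no match

i, ii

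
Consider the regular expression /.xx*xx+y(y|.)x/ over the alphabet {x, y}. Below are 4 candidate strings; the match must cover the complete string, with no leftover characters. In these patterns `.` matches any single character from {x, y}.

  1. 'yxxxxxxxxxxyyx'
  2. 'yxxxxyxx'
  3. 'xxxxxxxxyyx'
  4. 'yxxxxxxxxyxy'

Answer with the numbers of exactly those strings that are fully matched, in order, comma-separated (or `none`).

1, 2, 3

1 → match
2 → match
3 → match
4 → no match — must end with 'x'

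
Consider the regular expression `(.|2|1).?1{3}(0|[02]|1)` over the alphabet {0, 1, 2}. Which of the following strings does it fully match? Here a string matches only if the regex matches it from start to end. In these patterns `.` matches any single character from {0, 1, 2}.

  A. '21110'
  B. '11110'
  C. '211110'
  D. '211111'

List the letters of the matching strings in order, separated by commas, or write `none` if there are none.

A → match
B → match
C → match
D → match

A, B, C, D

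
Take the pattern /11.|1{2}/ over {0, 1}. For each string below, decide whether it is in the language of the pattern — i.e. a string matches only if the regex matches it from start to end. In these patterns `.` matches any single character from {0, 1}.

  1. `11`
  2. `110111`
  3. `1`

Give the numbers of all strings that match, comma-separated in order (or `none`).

1

1 → match
2 → no match
3 → no match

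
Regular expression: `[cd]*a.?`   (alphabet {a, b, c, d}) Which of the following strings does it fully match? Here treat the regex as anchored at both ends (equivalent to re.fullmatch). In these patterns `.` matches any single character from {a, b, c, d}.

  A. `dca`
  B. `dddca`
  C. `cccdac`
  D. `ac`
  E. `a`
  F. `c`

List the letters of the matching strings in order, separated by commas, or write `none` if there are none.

A, B, C, D, E

A. `dca` → match
B. `dddca` → match
C. `cccdac` → match
D. `ac` → match
E. `a` → match
F. `c` → no match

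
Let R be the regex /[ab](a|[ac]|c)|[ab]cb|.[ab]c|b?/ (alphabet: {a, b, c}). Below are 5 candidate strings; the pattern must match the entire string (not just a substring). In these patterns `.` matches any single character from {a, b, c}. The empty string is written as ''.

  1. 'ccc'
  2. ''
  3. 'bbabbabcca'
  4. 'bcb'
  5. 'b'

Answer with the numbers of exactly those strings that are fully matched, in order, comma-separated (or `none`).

1. 'ccc' → no match
2. '' → match
3. 'bbabbabcca' → no match
4. 'bcb' → match
5. 'b' → match

2, 4, 5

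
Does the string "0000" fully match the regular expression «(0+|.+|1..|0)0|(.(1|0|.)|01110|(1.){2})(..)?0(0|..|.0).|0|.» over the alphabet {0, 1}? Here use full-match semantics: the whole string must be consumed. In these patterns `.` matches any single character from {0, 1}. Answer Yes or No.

Yes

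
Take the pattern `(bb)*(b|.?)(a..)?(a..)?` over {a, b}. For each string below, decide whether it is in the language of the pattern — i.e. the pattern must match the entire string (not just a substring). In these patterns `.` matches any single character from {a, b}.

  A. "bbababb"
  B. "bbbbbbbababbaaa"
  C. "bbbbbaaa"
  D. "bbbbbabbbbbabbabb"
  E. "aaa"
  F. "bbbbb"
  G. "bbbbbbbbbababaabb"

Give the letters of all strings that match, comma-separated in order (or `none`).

C, E, F

A. "bbababb" → no match
B → no match
C. "bbbbbaaa" → match
D → no match
E. "aaa" → match
F. "bbbbb" → match
G → no match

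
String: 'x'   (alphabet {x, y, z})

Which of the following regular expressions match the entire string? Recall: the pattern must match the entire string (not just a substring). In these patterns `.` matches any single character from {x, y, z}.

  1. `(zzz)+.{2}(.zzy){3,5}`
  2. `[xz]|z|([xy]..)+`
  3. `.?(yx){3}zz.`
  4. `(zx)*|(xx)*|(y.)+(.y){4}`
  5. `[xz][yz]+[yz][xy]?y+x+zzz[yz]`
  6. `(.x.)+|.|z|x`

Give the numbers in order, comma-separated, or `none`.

2, 6

1 → no match — must start with 'zzz'
2 → match
3 → no match
4 → no match
5 → no match
6 → match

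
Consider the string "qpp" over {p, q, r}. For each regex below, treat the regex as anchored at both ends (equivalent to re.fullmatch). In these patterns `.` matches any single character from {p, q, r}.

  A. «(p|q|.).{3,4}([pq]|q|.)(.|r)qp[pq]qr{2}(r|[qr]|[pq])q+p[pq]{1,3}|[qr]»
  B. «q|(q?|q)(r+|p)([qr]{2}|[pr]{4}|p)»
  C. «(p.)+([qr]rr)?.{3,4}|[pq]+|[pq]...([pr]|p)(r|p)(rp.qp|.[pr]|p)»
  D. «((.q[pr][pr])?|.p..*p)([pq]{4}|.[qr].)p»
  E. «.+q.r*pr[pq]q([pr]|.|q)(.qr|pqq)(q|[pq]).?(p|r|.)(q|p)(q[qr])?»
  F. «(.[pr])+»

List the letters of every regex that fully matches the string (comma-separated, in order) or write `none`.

A → no match
B → match
C → match
D → no match
E → no match
F → no match

B, C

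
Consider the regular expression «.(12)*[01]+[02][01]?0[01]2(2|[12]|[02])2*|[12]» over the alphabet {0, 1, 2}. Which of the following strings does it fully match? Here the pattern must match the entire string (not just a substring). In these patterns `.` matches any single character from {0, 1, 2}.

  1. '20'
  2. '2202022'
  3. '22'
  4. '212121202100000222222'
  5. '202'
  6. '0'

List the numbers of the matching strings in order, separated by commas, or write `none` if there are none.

none

1 → no match
2 → no match
3 → no match
4 → no match
5 → no match
6 → no match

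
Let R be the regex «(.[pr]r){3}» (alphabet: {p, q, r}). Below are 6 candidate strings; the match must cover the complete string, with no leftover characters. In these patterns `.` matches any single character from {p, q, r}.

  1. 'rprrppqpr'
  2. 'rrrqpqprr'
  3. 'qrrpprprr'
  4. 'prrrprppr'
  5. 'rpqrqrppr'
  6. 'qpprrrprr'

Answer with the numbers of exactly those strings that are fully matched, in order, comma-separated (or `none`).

1 → no match
2 → no match
3 → match
4 → match
5 → no match
6 → no match

3, 4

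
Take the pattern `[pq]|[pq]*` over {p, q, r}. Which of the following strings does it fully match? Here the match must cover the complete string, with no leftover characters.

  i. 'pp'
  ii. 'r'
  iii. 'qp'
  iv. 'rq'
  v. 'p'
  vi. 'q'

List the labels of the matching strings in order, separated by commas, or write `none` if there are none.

i → match
ii → no match
iii → match
iv → no match
v → match
vi → match

i, iii, v, vi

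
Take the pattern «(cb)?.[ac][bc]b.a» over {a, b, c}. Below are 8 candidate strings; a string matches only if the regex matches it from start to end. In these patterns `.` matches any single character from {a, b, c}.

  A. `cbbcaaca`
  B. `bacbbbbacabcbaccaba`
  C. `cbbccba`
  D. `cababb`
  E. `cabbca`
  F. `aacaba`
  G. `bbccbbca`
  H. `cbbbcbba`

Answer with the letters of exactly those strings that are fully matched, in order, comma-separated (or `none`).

E

A → no match
B → no match
C → no match
D → no match — must end with `a`
E → match
F → no match
G → no match
H → no match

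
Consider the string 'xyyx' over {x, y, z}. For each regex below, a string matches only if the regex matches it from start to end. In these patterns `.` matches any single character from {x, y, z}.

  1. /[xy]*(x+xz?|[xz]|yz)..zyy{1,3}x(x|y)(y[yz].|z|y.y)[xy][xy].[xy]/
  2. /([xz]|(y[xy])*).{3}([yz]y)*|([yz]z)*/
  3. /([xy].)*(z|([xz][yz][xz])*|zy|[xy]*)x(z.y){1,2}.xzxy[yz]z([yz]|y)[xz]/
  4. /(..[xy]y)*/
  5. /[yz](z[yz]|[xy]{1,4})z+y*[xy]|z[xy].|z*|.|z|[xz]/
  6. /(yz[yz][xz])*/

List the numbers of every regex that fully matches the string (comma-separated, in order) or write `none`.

1 → no match
2 → match
3 → no match
4 → no match
5 → no match
6 → no match

2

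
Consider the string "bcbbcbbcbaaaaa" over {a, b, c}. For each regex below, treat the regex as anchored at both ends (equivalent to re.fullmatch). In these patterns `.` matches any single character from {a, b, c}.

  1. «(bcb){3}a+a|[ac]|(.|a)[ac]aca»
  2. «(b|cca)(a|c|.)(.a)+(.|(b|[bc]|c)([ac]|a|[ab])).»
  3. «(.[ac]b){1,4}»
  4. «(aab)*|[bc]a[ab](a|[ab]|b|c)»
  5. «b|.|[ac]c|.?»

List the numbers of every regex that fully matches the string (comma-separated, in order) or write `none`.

1

1 → match
2 → no match
3 → no match — must end with "b"
4 → no match
5 → no match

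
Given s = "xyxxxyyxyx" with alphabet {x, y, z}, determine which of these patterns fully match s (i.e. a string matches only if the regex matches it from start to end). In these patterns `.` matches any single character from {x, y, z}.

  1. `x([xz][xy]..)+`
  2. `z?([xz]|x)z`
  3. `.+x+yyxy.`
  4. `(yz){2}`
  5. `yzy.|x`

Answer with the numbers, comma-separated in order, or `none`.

3

1 → no match
2 → no match — must end with "z"
3 → match
4 → no match — must start with "yz"
5 → no match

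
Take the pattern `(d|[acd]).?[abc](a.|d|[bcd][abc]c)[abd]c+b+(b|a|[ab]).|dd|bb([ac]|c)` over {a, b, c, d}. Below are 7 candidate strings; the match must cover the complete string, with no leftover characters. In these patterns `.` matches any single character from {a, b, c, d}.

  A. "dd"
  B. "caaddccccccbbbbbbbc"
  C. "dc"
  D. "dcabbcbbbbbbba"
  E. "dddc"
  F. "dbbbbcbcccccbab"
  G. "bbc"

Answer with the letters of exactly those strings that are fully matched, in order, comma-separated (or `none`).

A, B, D, F, G

A → match
B → match
C → no match
D → match
E → no match
F → match
G → match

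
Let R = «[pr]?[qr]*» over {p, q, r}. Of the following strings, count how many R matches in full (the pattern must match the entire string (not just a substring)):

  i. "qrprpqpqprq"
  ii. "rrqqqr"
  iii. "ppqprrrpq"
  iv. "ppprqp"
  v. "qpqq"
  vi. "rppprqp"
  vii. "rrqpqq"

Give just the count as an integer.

1

i → no match
ii → match
iii → no match
iv → no match
v → no match
vi → no match
vii → no match
Total matched: 1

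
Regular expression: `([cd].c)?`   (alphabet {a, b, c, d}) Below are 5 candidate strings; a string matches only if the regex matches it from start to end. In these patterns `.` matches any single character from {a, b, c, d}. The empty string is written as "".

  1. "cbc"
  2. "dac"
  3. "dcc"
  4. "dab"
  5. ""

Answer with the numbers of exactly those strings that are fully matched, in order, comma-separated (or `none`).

1, 2, 3, 5

1 → match
2 → match
3 → match
4 → no match
5 → match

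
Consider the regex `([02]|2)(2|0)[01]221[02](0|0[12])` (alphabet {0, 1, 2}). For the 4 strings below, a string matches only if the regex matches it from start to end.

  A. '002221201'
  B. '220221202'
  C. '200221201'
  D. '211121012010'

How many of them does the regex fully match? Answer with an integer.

A → no match
B → match
C → match
D → no match
Total matched: 2

2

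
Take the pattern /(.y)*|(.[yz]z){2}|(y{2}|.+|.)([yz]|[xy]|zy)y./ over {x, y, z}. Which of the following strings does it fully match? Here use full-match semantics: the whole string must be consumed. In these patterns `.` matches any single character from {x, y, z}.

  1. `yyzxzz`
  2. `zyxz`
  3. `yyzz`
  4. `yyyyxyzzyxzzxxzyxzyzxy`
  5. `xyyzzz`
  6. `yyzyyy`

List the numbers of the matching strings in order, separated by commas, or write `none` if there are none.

1, 6

1 → match
2 → no match
3 → no match
4 → no match
5 → no match
6 → match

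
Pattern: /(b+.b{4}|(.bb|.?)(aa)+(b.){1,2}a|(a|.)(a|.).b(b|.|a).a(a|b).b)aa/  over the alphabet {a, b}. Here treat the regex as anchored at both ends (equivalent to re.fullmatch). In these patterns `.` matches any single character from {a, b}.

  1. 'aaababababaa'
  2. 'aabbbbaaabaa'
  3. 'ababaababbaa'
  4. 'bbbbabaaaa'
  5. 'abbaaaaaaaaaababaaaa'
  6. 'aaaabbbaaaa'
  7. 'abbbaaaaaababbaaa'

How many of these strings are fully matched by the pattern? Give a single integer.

1 → match
2 → match
3 → no match
4 → no match
5 → match
6 → match
7 → no match
Total matched: 4

4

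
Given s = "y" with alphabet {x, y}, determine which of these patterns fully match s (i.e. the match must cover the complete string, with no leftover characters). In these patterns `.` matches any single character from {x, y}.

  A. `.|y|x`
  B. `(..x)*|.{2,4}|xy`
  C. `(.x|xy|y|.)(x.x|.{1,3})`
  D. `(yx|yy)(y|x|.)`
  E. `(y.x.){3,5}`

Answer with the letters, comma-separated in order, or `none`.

A

A → match
B → no match
C → no match
D → no match
E → no match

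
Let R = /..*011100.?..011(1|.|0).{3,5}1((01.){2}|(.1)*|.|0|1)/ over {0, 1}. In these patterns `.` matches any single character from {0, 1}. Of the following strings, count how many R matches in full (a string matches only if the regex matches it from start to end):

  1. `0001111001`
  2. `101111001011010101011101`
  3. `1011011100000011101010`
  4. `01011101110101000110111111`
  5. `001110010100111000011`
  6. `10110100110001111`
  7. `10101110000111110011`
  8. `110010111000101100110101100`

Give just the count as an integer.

1. `0001111001` → no match
2 → no match
3 → match
4 → no match
5 → no match
6 → no match
7 → no match
8 → no match
Total matched: 1

1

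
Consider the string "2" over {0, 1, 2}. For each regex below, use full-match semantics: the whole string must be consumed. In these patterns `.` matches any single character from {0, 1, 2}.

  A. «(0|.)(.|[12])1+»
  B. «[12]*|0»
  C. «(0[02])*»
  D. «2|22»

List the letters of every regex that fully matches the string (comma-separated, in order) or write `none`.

B, D

A → no match — must end with "1"
B → match
C → no match
D → match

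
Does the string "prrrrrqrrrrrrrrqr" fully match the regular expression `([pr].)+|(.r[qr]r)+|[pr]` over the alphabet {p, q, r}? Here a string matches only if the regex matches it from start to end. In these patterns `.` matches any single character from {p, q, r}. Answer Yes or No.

No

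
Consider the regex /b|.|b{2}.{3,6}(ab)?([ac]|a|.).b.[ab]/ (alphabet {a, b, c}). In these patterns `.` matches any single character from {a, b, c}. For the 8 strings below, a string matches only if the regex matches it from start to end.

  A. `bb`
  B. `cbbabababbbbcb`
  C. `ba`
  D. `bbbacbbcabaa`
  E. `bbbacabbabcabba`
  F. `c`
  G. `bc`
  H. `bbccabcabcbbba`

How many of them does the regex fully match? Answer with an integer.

A → no match
B → no match
C → no match
D → match
E → match
F → match
G → no match
H → match
Total matched: 4

4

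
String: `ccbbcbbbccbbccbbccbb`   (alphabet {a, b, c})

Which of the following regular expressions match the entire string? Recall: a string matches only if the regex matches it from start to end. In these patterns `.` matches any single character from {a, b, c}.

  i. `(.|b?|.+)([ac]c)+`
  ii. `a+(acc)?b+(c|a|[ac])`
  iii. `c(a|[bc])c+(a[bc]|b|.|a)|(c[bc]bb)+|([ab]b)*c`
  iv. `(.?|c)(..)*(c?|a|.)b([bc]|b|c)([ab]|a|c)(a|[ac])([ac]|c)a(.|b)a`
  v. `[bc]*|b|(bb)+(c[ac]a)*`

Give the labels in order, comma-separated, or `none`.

iii, v

i → no match — must end with `c`
ii → no match — must start with `a`
iii → match
iv → no match — must end with `a`
v → match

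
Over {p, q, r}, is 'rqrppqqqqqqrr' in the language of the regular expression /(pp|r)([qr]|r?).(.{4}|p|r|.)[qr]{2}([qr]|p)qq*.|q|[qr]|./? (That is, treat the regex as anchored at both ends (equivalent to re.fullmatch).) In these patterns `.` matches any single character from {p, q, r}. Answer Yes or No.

No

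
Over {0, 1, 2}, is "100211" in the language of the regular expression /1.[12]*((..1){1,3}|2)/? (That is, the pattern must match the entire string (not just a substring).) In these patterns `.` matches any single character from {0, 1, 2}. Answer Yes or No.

No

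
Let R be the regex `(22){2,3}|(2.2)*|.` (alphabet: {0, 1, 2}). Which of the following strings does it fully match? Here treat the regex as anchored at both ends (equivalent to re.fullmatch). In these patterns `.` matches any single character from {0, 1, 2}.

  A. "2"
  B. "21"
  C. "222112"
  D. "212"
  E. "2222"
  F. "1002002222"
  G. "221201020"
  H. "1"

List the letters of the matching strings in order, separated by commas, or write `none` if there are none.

A, D, E, H

A → match
B → no match
C → no match
D → match
E → match
F → no match
G → no match
H → match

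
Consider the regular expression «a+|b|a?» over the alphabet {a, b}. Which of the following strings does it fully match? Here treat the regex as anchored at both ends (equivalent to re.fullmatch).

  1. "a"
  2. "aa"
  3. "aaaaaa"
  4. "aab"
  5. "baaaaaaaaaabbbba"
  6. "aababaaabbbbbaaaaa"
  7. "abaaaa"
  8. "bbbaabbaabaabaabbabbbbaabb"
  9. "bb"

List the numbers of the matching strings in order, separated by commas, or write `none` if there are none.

1, 2, 3

1 → match
2 → match
3 → match
4 → no match
5 → no match
6 → no match
7 → no match
8 → no match
9 → no match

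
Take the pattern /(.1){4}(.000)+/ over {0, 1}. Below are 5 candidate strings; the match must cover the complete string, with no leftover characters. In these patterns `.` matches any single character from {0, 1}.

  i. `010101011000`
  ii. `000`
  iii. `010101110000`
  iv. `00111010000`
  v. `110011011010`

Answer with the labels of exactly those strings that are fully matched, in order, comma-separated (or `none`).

i, iii

i → match
ii → no match
iii → match
iv → no match
v → no match — must end with `000`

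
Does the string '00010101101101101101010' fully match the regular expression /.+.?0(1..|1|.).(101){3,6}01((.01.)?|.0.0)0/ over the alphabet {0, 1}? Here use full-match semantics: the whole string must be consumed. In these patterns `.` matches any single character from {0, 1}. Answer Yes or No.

Yes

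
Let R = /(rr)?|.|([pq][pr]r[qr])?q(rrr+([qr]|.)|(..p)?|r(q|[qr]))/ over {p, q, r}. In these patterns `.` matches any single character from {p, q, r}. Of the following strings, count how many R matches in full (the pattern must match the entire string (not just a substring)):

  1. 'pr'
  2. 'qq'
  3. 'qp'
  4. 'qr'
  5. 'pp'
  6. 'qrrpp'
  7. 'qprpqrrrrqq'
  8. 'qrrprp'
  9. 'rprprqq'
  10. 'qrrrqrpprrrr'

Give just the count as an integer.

1 → no match
2 → no match
3 → no match
4 → no match
5 → no match
6 → no match
7 → no match
8 → no match
9 → no match
10 → no match
Total matched: 0

0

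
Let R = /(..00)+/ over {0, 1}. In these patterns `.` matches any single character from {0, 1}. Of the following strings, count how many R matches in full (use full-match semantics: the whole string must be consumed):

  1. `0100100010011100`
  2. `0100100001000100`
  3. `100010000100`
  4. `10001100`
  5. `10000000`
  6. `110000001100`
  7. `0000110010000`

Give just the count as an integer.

5

1 → no match
2 → match
3 → match
4 → match
5 → match
6 → match
7 → no match
Total matched: 5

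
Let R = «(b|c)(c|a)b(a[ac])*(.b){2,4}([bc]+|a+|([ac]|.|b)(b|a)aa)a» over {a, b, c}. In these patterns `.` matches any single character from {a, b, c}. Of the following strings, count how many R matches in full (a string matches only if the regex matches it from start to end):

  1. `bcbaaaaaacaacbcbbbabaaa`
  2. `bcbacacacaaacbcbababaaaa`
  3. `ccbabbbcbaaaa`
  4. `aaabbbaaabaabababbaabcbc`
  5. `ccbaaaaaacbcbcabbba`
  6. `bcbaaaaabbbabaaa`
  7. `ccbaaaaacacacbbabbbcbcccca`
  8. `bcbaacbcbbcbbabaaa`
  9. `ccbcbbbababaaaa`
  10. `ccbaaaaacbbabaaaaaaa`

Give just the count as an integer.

5

1 → no match
2 → no match
3 → match
4 → no match — must end with `a`
5 → no match
6 → match
7 → match
8 → no match
9 → match
10 → match
Total matched: 5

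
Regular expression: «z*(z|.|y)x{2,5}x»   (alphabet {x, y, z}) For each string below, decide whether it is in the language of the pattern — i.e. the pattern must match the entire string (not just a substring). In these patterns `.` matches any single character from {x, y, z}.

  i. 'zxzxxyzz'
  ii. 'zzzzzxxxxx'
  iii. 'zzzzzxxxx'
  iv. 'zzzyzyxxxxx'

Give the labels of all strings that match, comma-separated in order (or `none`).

ii, iii

i → no match — must end with 'xx'
ii → match
iii → match
iv → no match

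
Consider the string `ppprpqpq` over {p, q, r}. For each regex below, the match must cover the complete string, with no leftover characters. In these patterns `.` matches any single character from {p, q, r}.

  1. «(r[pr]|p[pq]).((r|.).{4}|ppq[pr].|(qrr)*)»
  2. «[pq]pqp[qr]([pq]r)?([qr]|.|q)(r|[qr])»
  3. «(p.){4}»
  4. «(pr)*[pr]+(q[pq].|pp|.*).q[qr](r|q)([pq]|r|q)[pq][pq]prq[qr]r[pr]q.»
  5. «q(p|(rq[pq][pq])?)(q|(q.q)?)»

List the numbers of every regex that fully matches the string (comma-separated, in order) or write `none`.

1 → match
2 → no match
3 → match
4 → no match
5 → no match — must start with `q`

1, 3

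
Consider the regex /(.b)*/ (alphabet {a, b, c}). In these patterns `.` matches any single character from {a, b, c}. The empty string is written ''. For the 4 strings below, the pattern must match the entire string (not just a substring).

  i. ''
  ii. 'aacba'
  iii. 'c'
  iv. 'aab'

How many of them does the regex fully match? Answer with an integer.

i → match
ii → no match
iii → no match
iv → no match
Total matched: 1

1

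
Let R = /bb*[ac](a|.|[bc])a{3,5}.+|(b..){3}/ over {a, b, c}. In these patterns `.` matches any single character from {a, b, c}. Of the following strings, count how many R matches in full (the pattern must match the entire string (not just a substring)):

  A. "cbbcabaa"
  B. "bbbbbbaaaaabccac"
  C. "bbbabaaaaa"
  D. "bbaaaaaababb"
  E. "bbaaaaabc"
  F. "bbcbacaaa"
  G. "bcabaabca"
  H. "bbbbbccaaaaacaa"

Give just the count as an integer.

A → no match — must start with "b"
B → match
C → match
D → match
E → match
F → no match
G → match
H → match
Total matched: 6

6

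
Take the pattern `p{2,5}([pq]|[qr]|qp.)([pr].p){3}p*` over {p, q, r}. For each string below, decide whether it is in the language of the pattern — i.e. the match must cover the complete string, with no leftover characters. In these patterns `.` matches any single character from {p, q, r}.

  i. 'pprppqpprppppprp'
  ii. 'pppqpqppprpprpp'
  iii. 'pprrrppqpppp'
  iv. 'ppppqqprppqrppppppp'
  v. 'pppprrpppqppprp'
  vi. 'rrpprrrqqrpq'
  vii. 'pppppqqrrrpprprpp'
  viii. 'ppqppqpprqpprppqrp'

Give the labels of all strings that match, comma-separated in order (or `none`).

ii, iii

i → no match
ii → match
iii → match
iv → no match
v → no match
vi → no match — must start with 'p'
vii → no match
viii → no match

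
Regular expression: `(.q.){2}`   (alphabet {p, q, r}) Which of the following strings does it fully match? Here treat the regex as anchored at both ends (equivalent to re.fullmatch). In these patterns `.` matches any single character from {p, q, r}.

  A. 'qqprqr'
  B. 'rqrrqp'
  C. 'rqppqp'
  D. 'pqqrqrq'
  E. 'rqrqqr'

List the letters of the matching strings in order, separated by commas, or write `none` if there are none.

A, B, C, E

A. 'qqprqr' → match
B. 'rqrrqp' → match
C. 'rqppqp' → match
D. 'pqqrqrq' → no match
E. 'rqrqqr' → match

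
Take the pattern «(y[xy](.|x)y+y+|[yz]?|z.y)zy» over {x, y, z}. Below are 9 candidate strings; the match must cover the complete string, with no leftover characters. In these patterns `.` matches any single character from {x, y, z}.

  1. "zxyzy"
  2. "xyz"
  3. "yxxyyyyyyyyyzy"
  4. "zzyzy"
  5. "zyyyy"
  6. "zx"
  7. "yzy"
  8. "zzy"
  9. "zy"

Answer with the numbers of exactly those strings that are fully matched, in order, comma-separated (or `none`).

1 → match
2 → no match — must end with "zy"
3 → match
4 → match
5 → no match — must end with "zy"
6 → no match — must end with "zy"
7 → match
8 → match
9 → match

1, 3, 4, 7, 8, 9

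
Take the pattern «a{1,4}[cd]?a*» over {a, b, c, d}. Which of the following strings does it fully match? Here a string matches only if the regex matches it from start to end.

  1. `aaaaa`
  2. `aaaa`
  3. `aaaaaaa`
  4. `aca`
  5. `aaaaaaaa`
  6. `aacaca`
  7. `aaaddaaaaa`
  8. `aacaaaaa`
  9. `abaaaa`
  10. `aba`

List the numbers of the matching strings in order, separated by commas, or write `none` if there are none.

1, 2, 3, 4, 5, 8

1 → match
2 → match
3 → match
4 → match
5 → match
6 → no match
7 → no match
8 → match
9 → no match
10 → no match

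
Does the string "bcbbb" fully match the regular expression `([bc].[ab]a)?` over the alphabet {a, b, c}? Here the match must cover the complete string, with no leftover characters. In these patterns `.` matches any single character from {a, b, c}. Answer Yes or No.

No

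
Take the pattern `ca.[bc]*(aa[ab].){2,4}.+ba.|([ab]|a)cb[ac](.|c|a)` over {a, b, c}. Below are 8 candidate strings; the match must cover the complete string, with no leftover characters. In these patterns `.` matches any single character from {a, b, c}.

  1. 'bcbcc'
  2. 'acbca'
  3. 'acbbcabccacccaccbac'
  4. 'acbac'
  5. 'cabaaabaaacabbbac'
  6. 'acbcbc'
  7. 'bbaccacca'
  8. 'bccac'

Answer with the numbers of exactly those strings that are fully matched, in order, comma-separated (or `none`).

1 → match
2 → match
3 → no match
4 → match
5 → match
6 → no match
7 → no match
8 → no match

1, 2, 4, 5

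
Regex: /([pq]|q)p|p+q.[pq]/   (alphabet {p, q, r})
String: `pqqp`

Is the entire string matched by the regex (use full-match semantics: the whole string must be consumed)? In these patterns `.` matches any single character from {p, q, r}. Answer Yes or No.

Yes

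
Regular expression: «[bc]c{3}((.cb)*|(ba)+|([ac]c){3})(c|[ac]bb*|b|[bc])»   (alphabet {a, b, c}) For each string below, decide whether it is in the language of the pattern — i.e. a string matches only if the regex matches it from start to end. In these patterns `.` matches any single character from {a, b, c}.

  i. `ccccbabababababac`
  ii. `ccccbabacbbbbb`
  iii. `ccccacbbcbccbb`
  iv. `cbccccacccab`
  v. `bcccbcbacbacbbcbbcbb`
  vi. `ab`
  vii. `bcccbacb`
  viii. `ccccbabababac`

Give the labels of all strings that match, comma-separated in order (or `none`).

i, ii, iii, v, vii, viii

i → match
ii → match
iii → match
iv → no match
v → match
vi → no match
vii → match
viii → match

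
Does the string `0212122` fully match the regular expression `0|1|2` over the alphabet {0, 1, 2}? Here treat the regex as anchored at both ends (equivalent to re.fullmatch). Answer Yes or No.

No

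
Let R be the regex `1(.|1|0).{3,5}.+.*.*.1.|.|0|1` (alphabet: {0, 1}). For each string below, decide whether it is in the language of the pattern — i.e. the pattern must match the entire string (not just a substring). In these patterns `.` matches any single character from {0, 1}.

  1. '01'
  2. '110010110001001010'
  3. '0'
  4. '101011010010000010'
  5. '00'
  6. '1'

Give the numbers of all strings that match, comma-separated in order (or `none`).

2, 3, 4, 6

1. '01' → no match
2 → match
3. '0' → match
4 → match
5. '00' → no match
6. '1' → match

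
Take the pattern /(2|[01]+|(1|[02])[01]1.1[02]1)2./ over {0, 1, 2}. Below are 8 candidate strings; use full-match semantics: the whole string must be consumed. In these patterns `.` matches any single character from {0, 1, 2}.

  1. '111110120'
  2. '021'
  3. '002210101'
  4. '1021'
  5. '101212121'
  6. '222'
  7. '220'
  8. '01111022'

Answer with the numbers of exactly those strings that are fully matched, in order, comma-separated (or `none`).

1, 2, 4, 5, 6, 7, 8

1 → match
2 → match
3 → no match
4 → match
5 → match
6 → match
7 → match
8 → match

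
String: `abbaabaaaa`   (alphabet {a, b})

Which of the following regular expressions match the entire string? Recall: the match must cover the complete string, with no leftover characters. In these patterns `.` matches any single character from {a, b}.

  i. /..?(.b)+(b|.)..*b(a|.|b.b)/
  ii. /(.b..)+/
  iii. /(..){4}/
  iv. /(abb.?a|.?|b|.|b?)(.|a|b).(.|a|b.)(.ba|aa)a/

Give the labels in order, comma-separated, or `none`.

i → no match
ii → no match
iii → no match
iv → match

iv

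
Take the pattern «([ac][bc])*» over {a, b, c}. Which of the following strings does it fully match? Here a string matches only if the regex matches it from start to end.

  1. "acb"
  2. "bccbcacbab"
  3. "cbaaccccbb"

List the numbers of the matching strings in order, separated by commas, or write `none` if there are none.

none

1 → no match
2 → no match
3 → no match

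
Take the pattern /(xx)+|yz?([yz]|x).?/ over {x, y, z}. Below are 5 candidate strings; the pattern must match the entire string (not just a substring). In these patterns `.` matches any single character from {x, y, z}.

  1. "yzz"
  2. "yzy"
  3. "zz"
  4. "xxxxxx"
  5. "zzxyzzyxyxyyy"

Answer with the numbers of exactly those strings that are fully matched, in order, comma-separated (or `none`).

1 → match
2 → match
3 → no match
4 → match
5 → no match

1, 2, 4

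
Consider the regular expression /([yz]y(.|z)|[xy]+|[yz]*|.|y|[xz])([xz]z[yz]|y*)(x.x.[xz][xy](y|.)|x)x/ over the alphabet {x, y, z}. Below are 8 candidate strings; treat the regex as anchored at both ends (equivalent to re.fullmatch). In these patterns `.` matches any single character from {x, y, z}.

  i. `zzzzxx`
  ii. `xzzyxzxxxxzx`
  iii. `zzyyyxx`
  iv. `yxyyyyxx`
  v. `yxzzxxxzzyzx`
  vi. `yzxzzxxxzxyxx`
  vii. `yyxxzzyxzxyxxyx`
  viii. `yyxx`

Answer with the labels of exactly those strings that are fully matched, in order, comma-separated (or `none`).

i, ii, iii, iv, v, vi, vii, viii

i. `zzzzxx` → match
ii. `xzzyxzxxxxzx` → match
iii. `zzyyyxx` → match
iv. `yxyyyyxx` → match
v. `yxzzxxxzzyzx` → match
vi → match
vii → match
viii. `yyxx` → match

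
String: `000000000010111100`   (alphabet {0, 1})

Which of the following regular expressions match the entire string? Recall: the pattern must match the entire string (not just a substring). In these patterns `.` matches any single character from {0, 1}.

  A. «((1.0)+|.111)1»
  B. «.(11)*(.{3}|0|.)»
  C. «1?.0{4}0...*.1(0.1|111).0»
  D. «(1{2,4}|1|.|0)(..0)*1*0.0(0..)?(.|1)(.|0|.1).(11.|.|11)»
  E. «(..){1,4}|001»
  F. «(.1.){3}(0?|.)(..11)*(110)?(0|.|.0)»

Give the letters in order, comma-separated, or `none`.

A → no match — must end with `1`
B → no match
C → match
D → no match
E → no match
F → no match

C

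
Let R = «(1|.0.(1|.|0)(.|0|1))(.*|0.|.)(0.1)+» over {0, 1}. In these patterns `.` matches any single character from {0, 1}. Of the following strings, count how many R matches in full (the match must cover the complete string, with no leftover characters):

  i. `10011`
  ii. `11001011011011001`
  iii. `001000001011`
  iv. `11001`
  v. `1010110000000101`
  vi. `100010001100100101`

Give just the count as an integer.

i. `10011` → match
ii → match
iii. `001000001011` → match
iv. `11001` → match
v → no match
vi → no match
Total matched: 4

4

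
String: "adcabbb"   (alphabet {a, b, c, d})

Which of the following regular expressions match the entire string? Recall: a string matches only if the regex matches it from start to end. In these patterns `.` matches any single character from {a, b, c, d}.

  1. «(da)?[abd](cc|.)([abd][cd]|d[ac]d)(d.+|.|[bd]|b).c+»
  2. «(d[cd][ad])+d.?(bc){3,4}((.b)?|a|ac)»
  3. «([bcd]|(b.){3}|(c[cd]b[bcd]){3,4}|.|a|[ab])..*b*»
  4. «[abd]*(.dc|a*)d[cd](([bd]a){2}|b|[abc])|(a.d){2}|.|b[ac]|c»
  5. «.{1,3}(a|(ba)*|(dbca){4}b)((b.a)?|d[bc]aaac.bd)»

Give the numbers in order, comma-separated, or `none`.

1 → no match — must end with "c"
2 → no match — must start with "d"
3 → match
4 → no match
5 → no match

3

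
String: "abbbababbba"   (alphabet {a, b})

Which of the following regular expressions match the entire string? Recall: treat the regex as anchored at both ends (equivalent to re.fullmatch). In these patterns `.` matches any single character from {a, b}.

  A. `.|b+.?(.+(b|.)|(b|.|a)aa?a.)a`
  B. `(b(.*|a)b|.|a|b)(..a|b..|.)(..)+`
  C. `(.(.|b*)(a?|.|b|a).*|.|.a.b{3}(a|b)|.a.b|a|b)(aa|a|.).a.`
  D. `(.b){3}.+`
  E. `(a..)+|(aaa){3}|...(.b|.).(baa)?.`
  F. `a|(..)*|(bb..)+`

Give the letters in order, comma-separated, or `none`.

A → no match
B → no match
C → no match
D → match
E → no match
F → no match

D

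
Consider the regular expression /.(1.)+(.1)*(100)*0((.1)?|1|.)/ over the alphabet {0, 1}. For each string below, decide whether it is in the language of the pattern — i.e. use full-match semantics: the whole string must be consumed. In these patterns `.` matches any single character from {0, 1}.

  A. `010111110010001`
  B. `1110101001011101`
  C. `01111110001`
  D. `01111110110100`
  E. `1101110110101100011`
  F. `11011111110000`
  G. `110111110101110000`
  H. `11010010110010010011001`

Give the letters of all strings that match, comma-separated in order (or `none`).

A, E, F, G

A → match
B → no match
C. `01111110001` → no match
D → no match
E → match
F → match
G → match
H → no match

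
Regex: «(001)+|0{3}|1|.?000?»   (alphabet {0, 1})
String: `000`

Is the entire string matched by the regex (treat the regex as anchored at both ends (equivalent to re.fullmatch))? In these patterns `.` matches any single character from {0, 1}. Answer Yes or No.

Yes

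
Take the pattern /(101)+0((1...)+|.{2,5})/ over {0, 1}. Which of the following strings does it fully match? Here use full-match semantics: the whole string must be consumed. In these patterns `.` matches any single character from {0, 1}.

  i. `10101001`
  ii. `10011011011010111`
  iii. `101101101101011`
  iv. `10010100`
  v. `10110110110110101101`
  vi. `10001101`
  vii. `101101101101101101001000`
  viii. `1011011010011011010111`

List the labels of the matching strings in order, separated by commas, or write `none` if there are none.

i → match
ii → no match — must start with `101`
iii → match
iv → no match — must start with `101`
v → match
vi → no match — must start with `101`
vii → match
viii → no match

i, iii, v, vii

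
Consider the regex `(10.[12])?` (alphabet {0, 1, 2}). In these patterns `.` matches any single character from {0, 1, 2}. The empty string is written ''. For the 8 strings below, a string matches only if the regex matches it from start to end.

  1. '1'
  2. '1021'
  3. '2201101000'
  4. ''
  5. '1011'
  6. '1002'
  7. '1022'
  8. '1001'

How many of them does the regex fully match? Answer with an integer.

6

1 → no match
2 → match
3 → no match
4 → match
5 → match
6 → match
7 → match
8 → match
Total matched: 6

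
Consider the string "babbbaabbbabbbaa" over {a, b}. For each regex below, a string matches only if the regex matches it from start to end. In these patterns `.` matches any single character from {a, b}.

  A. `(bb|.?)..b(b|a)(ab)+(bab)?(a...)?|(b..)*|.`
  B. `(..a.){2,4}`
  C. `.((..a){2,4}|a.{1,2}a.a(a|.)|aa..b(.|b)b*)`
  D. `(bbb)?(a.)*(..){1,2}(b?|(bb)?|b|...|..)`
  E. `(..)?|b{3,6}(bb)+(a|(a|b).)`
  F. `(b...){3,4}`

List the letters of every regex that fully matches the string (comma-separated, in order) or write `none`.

F

A → no match
B → no match
C → no match
D → no match
E → no match
F → match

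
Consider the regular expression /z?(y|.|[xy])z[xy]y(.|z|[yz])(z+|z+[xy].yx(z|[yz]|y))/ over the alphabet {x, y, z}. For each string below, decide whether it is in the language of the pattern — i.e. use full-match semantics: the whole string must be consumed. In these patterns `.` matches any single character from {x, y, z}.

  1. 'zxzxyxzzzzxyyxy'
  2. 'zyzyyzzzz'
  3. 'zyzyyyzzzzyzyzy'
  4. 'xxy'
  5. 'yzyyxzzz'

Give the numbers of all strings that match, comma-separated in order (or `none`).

1, 2, 5

1 → match
2 → match
3 → no match
4 → no match
5 → match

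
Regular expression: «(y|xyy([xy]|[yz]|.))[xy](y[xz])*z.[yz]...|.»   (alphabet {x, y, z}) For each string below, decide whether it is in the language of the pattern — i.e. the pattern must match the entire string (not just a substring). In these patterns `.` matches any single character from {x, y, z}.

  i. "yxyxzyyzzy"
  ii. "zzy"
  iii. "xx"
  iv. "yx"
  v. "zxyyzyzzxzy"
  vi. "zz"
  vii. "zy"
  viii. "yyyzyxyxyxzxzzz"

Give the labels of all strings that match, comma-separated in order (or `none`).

i → match
ii → no match
iii → no match
iv → no match
v → no match
vi → no match
vii → no match
viii → no match

i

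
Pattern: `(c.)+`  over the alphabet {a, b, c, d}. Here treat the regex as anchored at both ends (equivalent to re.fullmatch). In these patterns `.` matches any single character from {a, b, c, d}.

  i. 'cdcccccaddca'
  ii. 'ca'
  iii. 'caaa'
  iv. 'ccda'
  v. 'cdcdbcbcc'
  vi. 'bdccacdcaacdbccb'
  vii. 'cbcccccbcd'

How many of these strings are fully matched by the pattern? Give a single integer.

2

i. 'cdcccccaddca' → no match
ii. 'ca' → match
iii. 'caaa' → no match
iv. 'ccda' → no match
v. 'cdcdbcbcc' → no match
vi → no match — must start with 'c'
vii. 'cbcccccbcd' → match
Total matched: 2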